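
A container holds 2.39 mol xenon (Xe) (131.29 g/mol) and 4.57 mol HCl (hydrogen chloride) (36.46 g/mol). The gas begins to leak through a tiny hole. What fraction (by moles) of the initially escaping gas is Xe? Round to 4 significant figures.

0.2161

Each component's effusion rate ∝ (its partial pressure)·(1/√M) ∝ n_i/√M_i.
Mole fraction of Xe in the effusate = (n_Xe/√M_Xe) / (n_Xe/√M_Xe + n_HCl/√M_HCl)
= (2.39/√131.29) / (2.39/√131.29 + 4.57/√36.46) = 0.2086/(0.2086 + 0.7568) = 0.2161.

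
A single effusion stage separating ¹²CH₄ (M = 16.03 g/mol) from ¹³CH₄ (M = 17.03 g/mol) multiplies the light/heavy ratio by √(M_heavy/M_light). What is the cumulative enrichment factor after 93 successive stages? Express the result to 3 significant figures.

Overall factor = α^93 with α = √(17.03/16.03), i.e. (17.03/16.03)^(93/2).
= 1.06238^(93/2) = 16.7.

16.7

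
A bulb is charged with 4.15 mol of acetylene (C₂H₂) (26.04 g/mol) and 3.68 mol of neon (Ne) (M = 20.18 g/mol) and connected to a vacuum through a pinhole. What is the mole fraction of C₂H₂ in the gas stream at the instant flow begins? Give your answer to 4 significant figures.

0.4982

Effusion rate of each component ∝ n_i/√M_i (partial pressure × 1/√M).
Mole fraction of C₂H₂ in the effusate = (n_C₂H₂/√M_C₂H₂) / (n_C₂H₂/√M_C₂H₂ + n_Ne/√M_Ne)
= (4.15/√26.04) / (4.15/√26.04 + 3.68/√20.18) = 0.8133/(0.8133 + 0.8192) = 0.4982.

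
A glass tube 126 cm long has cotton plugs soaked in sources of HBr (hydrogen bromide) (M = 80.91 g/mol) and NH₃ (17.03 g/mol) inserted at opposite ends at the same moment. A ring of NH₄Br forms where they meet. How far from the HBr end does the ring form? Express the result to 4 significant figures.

39.63 cm

Graham's law gives d_HBr/d_NH₃ = rate_HBr/rate_NH₃ = √(M_NH₃/M_HBr) = √(17.03/80.91) = 0.4588.
With d_HBr + d_NH₃ = 126 cm, d_NH₃ = 126/(1 + 0.4588) = 86.37 cm.
d_HBr = 126 − 86.37 = 39.63 cm.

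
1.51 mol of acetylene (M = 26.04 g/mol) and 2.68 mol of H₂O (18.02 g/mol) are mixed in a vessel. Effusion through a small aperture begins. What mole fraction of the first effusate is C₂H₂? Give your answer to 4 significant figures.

Effusion rate of each component ∝ n_i/√M_i (partial pressure × 1/√M).
x_C₂H₂(eff) = (n_C₂H₂/√M_C₂H₂) / (n_C₂H₂/√M_C₂H₂ + n_H₂O/√M_H₂O)
= (1.51/√26.04) / (1.51/√26.04 + 2.68/√18.02) = 0.2959/(0.2959 + 0.6313) = 0.3191.

0.3191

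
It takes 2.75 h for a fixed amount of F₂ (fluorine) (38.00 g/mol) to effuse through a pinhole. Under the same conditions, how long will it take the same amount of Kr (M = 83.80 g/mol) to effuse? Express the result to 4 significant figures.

4.084 h

By Graham's law, t_Kr/t_F₂ = √(M_Kr/M_F₂) = √(83.80/38.00) = √2.205 = 1.485.
So the time for Kr is 2.75 × 1.485 = 4.084 h.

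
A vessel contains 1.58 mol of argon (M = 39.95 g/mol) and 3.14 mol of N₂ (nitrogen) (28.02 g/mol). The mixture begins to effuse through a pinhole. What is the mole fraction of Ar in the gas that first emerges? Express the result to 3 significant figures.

0.296

Rate_i ∝ x_i/√M_i (Graham's law weighted by mole fraction), so the effusate composition follows n_i/√M_i.
So x_Ar in the escaping gas = (n_Ar/√M_Ar) / Σ(n_i/√M_i)
= (1.58/√39.95) / (1.58/√39.95 + 3.14/√28.02) = 0.2500/(0.2500 + 0.5932) = 0.296.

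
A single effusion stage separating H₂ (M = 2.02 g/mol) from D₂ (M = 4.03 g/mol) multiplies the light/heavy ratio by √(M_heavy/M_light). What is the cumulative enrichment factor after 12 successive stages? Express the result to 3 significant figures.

The single-stage factor is √(M_heavy/M_light), so 12 stages give [√(4.03/2.02)]^12 = (4.03/2.02)^(12/2).
= 1.99505^6 = 63.1.

63.1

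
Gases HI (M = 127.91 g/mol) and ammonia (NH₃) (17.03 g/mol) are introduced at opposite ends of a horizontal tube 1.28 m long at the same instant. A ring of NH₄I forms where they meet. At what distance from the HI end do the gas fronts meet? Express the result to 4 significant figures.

Distances travelled in equal time are proportional to diffusion rates, so d_HI/d_NH₃ = √(M_NH₃/M_HI) = √(17.03/127.91) = 0.3649.
With d_HI + d_NH₃ = 1.28 m, d_NH₃ = 1.28/(1 + 0.3649) = 0.9378 m.
d_HI = 1.28 − 0.9378 = 0.3422 m.

0.3422 m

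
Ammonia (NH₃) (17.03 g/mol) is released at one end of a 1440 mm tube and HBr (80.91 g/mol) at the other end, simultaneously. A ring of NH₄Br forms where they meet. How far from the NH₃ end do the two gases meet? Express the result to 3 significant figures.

The fronts meet when d_NH₃ + d_HBr = L with d_NH₃/d_HBr = √(M_HBr/M_NH₃) (Graham's law). Here √(M_HBr/M_NH₃) = √(80.91/17.03) = 2.180.
With d_NH₃ + d_HBr = 1440 mm, d_HBr = 1440/(1 + 2.180) = 452.9 mm.
d_NH₃ = 1440 − 452.9 = 987 mm.

987 mm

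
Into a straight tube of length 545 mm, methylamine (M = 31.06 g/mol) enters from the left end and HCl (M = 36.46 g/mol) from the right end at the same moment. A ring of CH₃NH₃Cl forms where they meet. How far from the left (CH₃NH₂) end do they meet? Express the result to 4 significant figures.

The fronts meet when d_CH₃NH₂ + d_HCl = L with d_CH₃NH₂/d_HCl = √(M_HCl/M_CH₃NH₂) (Graham's law). Here √(M_HCl/M_CH₃NH₂) = √(36.46/31.06) = 1.083.
With d_CH₃NH₂ + d_HCl = 545 mm, d_HCl = 545/(1 + 1.083) = 261.6 mm.
d_CH₃NH₂ = 545 − 261.6 = 283.4 mm.

283.4 mm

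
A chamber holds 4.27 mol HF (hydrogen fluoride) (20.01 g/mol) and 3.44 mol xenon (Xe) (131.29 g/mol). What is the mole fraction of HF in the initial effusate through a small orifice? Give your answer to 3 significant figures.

0.761

The effusion rate of species i is ∝ p_i/√M_i ∝ n_i/√M_i.
Mole fraction of HF in the effusate = (n_HF/√M_HF) / (n_HF/√M_HF + n_Xe/√M_Xe)
= (4.27/√20.01) / (4.27/√20.01 + 3.44/√131.29) = 0.9546/(0.9546 + 0.3002) = 0.761.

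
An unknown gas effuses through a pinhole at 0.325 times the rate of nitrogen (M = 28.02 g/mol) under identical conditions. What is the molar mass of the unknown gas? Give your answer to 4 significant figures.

From Graham's law, rate_X/rate_N₂ = √(M_N₂/M_X).
0.325 = √(28.02/M_X)
M_X = 28.02 / 0.325² = 28.02 / 0.1056 = 265.3 g/mol

265.3 g/mol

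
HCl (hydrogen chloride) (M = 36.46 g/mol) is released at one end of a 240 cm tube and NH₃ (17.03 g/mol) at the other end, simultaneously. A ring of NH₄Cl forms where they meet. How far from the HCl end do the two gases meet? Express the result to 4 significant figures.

In equal time, each gas travels a distance ∝ its rate ∝ 1/√M, so d_HCl/d_NH₃ = √(M_NH₃/M_HCl) = √(17.03/36.46) = 0.6834.
With d_HCl + d_NH₃ = 240 cm, d_NH₃ = 240/(1 + 0.6834) = 142.6 cm.
d_HCl = 240 − 142.6 = 97.43 cm.

97.43 cm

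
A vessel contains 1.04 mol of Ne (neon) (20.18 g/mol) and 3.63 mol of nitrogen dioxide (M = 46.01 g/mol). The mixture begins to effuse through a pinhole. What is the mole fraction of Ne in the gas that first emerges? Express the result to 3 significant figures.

Rate_i ∝ x_i/√M_i (Graham's law weighted by mole fraction), so the effusate composition follows n_i/√M_i.
Mole fraction of Ne in the effusate = (n_Ne/√M_Ne) / (n_Ne/√M_Ne + n_NO₂/√M_NO₂)
= (1.04/√20.18) / (1.04/√20.18 + 3.63/√46.01) = 0.2315/(0.2315 + 0.5352) = 0.302.

0.302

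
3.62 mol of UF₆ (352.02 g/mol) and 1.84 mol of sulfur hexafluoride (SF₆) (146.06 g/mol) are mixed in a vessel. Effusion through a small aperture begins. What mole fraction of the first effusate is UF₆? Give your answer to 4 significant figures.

0.5589

Rate_i ∝ x_i/√M_i (Graham's law weighted by mole fraction), so the effusate composition follows n_i/√M_i.
Mole fraction of UF₆ in the effusate = (n_UF₆/√M_UF₆) / (n_UF₆/√M_UF₆ + n_SF₆/√M_SF₆)
= (3.62/√352.02) / (3.62/√352.02 + 1.84/√146.06) = 0.1929/(0.1929 + 0.1522) = 0.5589.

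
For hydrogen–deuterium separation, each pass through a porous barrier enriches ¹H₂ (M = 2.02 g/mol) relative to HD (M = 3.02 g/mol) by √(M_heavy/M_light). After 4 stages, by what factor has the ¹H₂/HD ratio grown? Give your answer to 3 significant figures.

2.24

After 4 stages the ratio has grown by (√(3.02/2.02))^4 = (3.02/2.02)^(4/2).
= 1.49505^2 = 2.24.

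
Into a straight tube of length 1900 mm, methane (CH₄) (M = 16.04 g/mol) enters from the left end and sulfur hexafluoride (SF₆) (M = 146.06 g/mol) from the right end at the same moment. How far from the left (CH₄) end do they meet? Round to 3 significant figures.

In equal time, each gas travels a distance ∝ its rate ∝ 1/√M, so d_CH₄/d_SF₆ = √(M_SF₆/M_CH₄) = √(146.06/16.04) = 3.018.
With d_CH₄ + d_SF₆ = 1900 mm, d_SF₆ = 1900/(1 + 3.018) = 472.9 mm.
d_CH₄ = 1900 − 472.9 = 1430 mm.

1430 mm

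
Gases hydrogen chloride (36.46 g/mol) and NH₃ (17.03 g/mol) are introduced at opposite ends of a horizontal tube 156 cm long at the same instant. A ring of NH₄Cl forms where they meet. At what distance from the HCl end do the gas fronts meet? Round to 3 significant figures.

The fronts meet when d_HCl + d_NH₃ = L with d_HCl/d_NH₃ = √(M_NH₃/M_HCl) (Graham's law). Here √(M_NH₃/M_HCl) = √(17.03/36.46) = 0.6834.
With d_HCl + d_NH₃ = 156 cm, d_NH₃ = 156/(1 + 0.6834) = 92.67 cm.
d_HCl = 156 − 92.67 = 63.3 cm.

63.3 cm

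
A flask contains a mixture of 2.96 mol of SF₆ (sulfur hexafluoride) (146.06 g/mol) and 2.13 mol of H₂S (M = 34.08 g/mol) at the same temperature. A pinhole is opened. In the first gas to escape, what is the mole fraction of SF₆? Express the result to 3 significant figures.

The effusion rate of species i is ∝ p_i/√M_i ∝ n_i/√M_i.
So x_SF₆ in the escaping gas = (n_SF₆/√M_SF₆) / Σ(n_i/√M_i)
= (2.96/√146.06) / (2.96/√146.06 + 2.13/√34.08) = 0.2449/(0.2449 + 0.3649) = 0.402.

0.402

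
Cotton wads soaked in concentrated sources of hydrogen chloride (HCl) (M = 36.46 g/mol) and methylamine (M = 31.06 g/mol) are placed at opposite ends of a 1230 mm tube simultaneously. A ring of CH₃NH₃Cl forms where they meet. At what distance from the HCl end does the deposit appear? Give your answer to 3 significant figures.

Graham's law gives d_HCl/d_CH₃NH₂ = rate_HCl/rate_CH₃NH₂ = √(M_CH₃NH₂/M_HCl) = √(31.06/36.46) = 0.9230.
With d_HCl + d_CH₃NH₂ = 1230 mm, d_CH₃NH₂ = 1230/(1 + 0.9230) = 639.6 mm.
d_HCl = 1230 − 639.6 = 590 mm.

590 mm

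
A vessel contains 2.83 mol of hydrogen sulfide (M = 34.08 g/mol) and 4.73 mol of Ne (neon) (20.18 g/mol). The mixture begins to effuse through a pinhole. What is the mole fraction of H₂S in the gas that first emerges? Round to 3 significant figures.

Each component's effusion rate ∝ (its partial pressure)·(1/√M) ∝ n_i/√M_i.
So x_H₂S in the escaping gas = (n_H₂S/√M_H₂S) / Σ(n_i/√M_i)
= (2.83/√34.08) / (2.83/√34.08 + 4.73/√20.18) = 0.4848/(0.4848 + 1.053) = 0.315.

0.315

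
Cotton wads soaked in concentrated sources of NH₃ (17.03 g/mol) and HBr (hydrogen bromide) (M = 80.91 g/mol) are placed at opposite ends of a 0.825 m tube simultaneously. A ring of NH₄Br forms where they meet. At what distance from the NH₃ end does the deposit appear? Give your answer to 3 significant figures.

0.566 m

In equal time, each gas travels a distance ∝ its rate ∝ 1/√M, so d_NH₃/d_HBr = √(M_HBr/M_NH₃) = √(80.91/17.03) = 2.180.
With d_NH₃ + d_HBr = 0.825 m, d_HBr = 0.825/(1 + 2.180) = 0.2595 m.
d_NH₃ = 0.825 − 0.2595 = 0.566 m.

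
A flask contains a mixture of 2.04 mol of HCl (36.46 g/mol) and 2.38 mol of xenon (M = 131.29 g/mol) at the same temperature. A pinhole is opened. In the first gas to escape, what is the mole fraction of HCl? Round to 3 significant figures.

Each component's effusion rate ∝ (its partial pressure)·(1/√M) ∝ n_i/√M_i.
x_HCl(eff) = (n_HCl/√M_HCl) / (n_HCl/√M_HCl + n_Xe/√M_Xe)
= (2.04/√36.46) / (2.04/√36.46 + 2.38/√131.29) = 0.3378/(0.3378 + 0.2077) = 0.619.

0.619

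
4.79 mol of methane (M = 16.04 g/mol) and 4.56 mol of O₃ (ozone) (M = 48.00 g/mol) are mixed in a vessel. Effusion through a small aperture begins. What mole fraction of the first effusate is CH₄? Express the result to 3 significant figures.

0.645

Effusion rate of each component ∝ n_i/√M_i (partial pressure × 1/√M).
x_CH₄(eff) = (n_CH₄/√M_CH₄) / (n_CH₄/√M_CH₄ + n_O₃/√M_O₃)
= (4.79/√16.04) / (4.79/√16.04 + 4.56/√48.00) = 1.196/(1.196 + 0.6582) = 0.645.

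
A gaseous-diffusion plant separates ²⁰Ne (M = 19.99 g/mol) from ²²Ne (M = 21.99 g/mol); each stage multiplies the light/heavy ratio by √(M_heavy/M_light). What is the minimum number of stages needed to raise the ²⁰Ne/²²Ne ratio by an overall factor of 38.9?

77

Per stage α = (21.99/19.99)^(1/2) = 1.10005^0.5, giving ln α = 0.04768.
Need α^N ≥ 38.9 ⇒ N ≥ ln(38.9) / ln α = 3.661 / 0.04768 = 76.79.
So at least 77 stages are needed.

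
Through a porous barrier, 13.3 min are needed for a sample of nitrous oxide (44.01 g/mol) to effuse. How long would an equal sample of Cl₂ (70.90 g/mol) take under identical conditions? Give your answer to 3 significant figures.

Graham's law gives t_Cl₂/t_N₂O = √(M_Cl₂/M_N₂O) = √(70.90/44.01) = √1.611 = 1.269.
So the time for Cl₂ is 13.3 × 1.269 = 16.9 min.

16.9 min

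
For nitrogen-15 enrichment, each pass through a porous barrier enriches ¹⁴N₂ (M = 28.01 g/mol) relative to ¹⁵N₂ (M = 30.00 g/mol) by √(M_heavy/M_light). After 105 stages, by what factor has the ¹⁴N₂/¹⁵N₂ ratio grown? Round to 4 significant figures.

36.72

Each stage multiplies the ratio by α = √(30.00/28.01), so after 105 stages the overall factor is α^105 = (30.00/28.01)^(105/2).
= 1.07105^(105/2) = 36.72.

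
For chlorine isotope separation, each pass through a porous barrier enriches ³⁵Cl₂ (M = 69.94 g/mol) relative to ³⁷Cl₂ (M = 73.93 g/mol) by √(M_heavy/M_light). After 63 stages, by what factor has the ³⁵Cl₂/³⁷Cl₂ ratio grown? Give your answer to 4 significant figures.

After 63 stages the ratio has grown by (√(73.93/69.94))^63 = (73.93/69.94)^(63/2).
= 1.05705^(63/2) = 5.741.

5.741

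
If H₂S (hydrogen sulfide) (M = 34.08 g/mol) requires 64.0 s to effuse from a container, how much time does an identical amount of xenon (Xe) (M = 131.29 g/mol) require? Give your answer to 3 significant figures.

126 s

Using Graham's law: t_Xe/t_H₂S = √(M_Xe/M_H₂S) = √(131.29/34.08) = √3.852 = 1.963.
So the time for Xe is 64.0 × 1.963 = 126 s.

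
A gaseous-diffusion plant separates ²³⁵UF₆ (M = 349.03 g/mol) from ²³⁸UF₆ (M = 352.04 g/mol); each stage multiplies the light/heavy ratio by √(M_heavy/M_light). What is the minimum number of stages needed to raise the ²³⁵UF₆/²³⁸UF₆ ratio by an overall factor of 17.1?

662

Per stage α = (352.04/349.03)^(1/2) = 1.00862^0.5, giving ln α = 0.004293.
Need α^N ≥ 17.1 ⇒ N ≥ ln(17.1) / ln α = 2.839 / 0.004293 = 661.26.
Minimum whole number of stages: N = 662.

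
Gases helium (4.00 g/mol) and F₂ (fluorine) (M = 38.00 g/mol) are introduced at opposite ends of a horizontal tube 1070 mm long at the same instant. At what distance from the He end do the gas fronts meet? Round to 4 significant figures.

In equal time, each gas travels a distance ∝ its rate ∝ 1/√M, so d_He/d_F₂ = √(M_F₂/M_He) = √(38.00/4.00) = 3.082.
With d_He + d_F₂ = 1070 mm, d_F₂ = 1070/(1 + 3.082) = 262.1 mm.
d_He = 1070 − 262.1 = 807.9 mm.

807.9 mm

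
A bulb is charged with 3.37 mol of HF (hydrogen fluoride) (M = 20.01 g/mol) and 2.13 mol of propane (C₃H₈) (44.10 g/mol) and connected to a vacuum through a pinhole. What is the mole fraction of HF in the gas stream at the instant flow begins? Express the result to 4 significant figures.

Each component's effusion rate ∝ (its partial pressure)·(1/√M) ∝ n_i/√M_i.
x_HF(eff) = (n_HF/√M_HF) / (n_HF/√M_HF + n_C₃H₈/√M_C₃H₈)
= (3.37/√20.01) / (3.37/√20.01 + 2.13/√44.10) = 0.7534/(0.7534 + 0.3207) = 0.7014.

0.7014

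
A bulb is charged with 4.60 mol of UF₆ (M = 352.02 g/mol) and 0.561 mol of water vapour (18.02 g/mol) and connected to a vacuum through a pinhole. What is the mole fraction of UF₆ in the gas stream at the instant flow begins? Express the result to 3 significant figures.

Rate_i ∝ x_i/√M_i (Graham's law weighted by mole fraction), so the effusate composition follows n_i/√M_i.
x_UF₆(eff) = (n_UF₆/√M_UF₆) / (n_UF₆/√M_UF₆ + n_H₂O/√M_H₂O)
= (4.60/√352.02) / (4.60/√352.02 + 0.561/√18.02) = 0.2452/(0.2452 + 0.1322) = 0.650.

0.650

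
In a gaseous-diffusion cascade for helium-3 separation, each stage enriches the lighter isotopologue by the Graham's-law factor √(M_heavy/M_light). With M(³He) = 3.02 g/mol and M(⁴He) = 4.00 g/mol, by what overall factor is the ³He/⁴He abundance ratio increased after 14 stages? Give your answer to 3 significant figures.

7.15

Each stage multiplies the ratio by α = √(4.00/3.02), so after 14 stages the overall factor is α^14 = (4.00/3.02)^(14/2).
= 1.32450^7 = 7.15.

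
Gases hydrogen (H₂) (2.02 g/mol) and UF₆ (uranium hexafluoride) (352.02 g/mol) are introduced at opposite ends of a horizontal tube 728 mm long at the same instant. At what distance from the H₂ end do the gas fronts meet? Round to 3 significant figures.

In equal time, each gas travels a distance ∝ its rate ∝ 1/√M, so d_H₂/d_UF₆ = √(M_UF₆/M_H₂) = √(352.02/2.02) = 13.20.
With d_H₂ + d_UF₆ = 728 mm, d_UF₆ = 728/(1 + 13.20) = 51.26 mm.
d_H₂ = 728 − 51.26 = 677 mm.

677 mm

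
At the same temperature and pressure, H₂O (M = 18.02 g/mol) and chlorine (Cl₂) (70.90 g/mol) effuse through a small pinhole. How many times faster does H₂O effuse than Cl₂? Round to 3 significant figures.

By Graham's law, rate_H₂O/rate_Cl₂ = √(M_Cl₂/M_H₂O) = √(70.90/18.02) = √3.935 = 1.98.

1.98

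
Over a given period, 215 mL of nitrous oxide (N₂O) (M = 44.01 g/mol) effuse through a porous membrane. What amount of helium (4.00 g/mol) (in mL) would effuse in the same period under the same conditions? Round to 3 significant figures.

713 mL

By Graham's law, rate_He/rate_N₂O = √(M_N₂O/M_He) = √(44.01/4.00) = √11.00 = 3.317.
So the volume for He is 215 × 3.317 = 713 mL.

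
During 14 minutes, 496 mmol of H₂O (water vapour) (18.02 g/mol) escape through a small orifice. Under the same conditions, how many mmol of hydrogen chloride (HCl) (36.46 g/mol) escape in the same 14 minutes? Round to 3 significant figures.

Using Graham's law: rate_HCl/rate_H₂O = √(M_H₂O/M_HCl) = √(18.02/36.46) = √0.4942 = 0.7030.
So the amount for HCl is 496 × 0.7030 = 349 mmol.

349 mmol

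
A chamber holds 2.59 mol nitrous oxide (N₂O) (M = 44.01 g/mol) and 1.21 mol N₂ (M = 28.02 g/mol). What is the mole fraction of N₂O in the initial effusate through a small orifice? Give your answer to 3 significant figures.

The effusion rate of species i is ∝ p_i/√M_i ∝ n_i/√M_i.
Mole fraction of N₂O in the effusate = (n_N₂O/√M_N₂O) / (n_N₂O/√M_N₂O + n_N₂/√M_N₂)
= (2.59/√44.01) / (2.59/√44.01 + 1.21/√28.02) = 0.3904/(0.3904 + 0.2286) = 0.631.

0.631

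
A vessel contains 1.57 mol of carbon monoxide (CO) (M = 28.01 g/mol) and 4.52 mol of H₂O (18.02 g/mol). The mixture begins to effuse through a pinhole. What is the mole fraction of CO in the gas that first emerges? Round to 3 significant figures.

Effusion rate of each component ∝ n_i/√M_i (partial pressure × 1/√M).
Mole fraction of CO in the effusate = (n_CO/√M_CO) / (n_CO/√M_CO + n_H₂O/√M_H₂O)
= (1.57/√28.01) / (1.57/√28.01 + 4.52/√18.02) = 0.2966/(0.2966 + 1.065) = 0.218.

0.218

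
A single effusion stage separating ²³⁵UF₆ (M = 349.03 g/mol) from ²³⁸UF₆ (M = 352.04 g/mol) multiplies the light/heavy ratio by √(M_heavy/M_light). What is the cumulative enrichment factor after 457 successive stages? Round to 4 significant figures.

Each stage multiplies the ratio by α = √(352.04/349.03), so after 457 stages the overall factor is α^457 = (352.04/349.03)^(457/2).
= 1.00862^(457/2) = 7.114.

7.114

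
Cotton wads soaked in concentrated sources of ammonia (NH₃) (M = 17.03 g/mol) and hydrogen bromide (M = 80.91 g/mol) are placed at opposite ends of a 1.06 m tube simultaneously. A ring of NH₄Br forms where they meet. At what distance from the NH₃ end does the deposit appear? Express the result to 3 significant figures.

Distances travelled in equal time are proportional to diffusion rates, so d_NH₃/d_HBr = √(M_HBr/M_NH₃) = √(80.91/17.03) = 2.180.
With d_NH₃ + d_HBr = 1.06 m, d_HBr = 1.06/(1 + 2.180) = 0.3334 m.
d_NH₃ = 1.06 − 0.3334 = 0.727 m.

0.727 m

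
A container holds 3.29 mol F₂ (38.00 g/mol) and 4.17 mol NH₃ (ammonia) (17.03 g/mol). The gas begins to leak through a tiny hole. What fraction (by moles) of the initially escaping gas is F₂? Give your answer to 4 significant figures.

Each component's effusion rate ∝ (its partial pressure)·(1/√M) ∝ n_i/√M_i.
Mole fraction of F₂ in the effusate = (n_F₂/√M_F₂) / (n_F₂/√M_F₂ + n_NH₃/√M_NH₃)
= (3.29/√38.00) / (3.29/√38.00 + 4.17/√17.03) = 0.5337/(0.5337 + 1.010) = 0.3456.

0.3456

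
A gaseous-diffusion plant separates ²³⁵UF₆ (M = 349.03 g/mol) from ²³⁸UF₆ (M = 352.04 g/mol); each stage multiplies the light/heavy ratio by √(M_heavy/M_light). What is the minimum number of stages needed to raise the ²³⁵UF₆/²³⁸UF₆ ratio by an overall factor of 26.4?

763

Per stage α = (352.04/349.03)^(1/2) = 1.00862^0.5, giving ln α = 0.004293.
Need α^N ≥ 26.4 ⇒ N ≥ ln(26.4) / ln α = 3.273 / 0.004293 = 762.41.
So at least 763 stages are needed.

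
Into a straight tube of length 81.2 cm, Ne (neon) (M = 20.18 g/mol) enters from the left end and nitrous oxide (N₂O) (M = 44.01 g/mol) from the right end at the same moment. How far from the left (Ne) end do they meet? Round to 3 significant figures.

48.4 cm

Distances travelled in equal time are proportional to diffusion rates, so d_Ne/d_N₂O = √(M_N₂O/M_Ne) = √(44.01/20.18) = 1.477.
With d_Ne + d_N₂O = 81.2 cm, d_N₂O = 81.2/(1 + 1.477) = 32.78 cm.
d_Ne = 81.2 − 32.78 = 48.4 cm.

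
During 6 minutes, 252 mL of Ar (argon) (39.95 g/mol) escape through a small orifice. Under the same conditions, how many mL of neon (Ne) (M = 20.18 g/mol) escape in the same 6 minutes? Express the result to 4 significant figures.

354.6 mL

From Graham's law, rate_Ne/rate_Ar = √(M_Ar/M_Ne) = √(39.95/20.18) = √1.980 = 1.407.
So the volume for Ne is 252 × 1.407 = 354.6 mL.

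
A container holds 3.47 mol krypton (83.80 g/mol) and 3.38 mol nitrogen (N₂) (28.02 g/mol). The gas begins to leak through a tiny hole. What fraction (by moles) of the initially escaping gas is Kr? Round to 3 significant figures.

0.373

Effusion rate of each component ∝ n_i/√M_i (partial pressure × 1/√M).
x_Kr(eff) = (n_Kr/√M_Kr) / (n_Kr/√M_Kr + n_N₂/√M_N₂)
= (3.47/√83.80) / (3.47/√83.80 + 3.38/√28.02) = 0.3791/(0.3791 + 0.6385) = 0.373.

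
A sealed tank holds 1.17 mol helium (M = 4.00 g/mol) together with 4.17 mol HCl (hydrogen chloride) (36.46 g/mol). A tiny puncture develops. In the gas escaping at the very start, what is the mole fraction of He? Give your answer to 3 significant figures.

Rate_i ∝ x_i/√M_i (Graham's law weighted by mole fraction), so the effusate composition follows n_i/√M_i.
So x_He in the escaping gas = (n_He/√M_He) / Σ(n_i/√M_i)
= (1.17/√4.00) / (1.17/√4.00 + 4.17/√36.46) = 0.5850/(0.5850 + 0.6906) = 0.459.

0.459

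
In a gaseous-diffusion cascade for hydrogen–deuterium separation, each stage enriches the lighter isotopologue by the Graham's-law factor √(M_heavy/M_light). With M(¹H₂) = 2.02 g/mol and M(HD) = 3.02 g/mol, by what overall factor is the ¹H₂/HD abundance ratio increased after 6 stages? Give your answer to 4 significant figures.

3.342

After 6 stages the ratio has grown by (√(3.02/2.02))^6 = (3.02/2.02)^(6/2).
= 1.49505^3 = 3.342.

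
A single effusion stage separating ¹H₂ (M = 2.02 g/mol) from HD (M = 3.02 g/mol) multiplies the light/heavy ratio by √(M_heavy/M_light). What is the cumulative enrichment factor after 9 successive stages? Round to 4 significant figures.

The single-stage factor is √(M_heavy/M_light), so 9 stages give [√(3.02/2.02)]^9 = (3.02/2.02)^(9/2).
= 1.49505^(9/2) = 6.109.

6.109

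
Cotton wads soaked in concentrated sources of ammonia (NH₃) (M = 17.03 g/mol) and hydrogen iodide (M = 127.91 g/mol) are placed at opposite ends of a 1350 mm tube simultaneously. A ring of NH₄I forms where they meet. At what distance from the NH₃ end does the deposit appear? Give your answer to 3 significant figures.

989 mm

The fronts meet when d_NH₃ + d_HI = L with d_NH₃/d_HI = √(M_HI/M_NH₃) (Graham's law). Here √(M_HI/M_NH₃) = √(127.91/17.03) = 2.741.
With d_NH₃ + d_HI = 1350 mm, d_HI = 1350/(1 + 2.741) = 360.9 mm.
d_NH₃ = 1350 − 360.9 = 989 mm.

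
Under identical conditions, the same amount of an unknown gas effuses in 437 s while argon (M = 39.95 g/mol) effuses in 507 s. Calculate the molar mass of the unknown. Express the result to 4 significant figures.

Since effusion rate ∝ 1/√M, t_X/t_Ar = √(M_X/M_Ar).
437/507 = 0.8619 = √(M_X/39.95)
M_X = 39.95 × 0.8619² = 39.95 × 0.7429 = 29.68 g/mol

29.68 g/mol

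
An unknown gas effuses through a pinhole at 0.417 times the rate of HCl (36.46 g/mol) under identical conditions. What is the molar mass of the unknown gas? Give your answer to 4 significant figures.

209.7 g/mol

Since effusion rate ∝ 1/√M, rate_X/rate_HCl = √(M_HCl/M_X).
0.417 = √(36.46/M_X)
M_X = 36.46 / 0.417² = 36.46 / 0.1739 = 209.7 g/mol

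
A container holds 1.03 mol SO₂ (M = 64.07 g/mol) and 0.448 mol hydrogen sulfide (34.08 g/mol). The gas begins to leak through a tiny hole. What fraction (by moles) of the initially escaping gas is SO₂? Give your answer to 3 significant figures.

Each component's effusion rate ∝ (its partial pressure)·(1/√M) ∝ n_i/√M_i.
Mole fraction of SO₂ in the effusate = (n_SO₂/√M_SO₂) / (n_SO₂/√M_SO₂ + n_H₂S/√M_H₂S)
= (1.03/√64.07) / (1.03/√64.07 + 0.448/√34.08) = 0.1287/(0.1287 + 0.07674) = 0.626.

0.626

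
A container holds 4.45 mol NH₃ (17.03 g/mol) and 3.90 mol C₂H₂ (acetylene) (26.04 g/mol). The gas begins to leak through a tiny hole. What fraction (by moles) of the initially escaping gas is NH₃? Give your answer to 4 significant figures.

Rate_i ∝ x_i/√M_i (Graham's law weighted by mole fraction), so the effusate composition follows n_i/√M_i.
So x_NH₃ in the escaping gas = (n_NH₃/√M_NH₃) / Σ(n_i/√M_i)
= (4.45/√17.03) / (4.45/√17.03 + 3.90/√26.04) = 1.078/(1.078 + 0.7643) = 0.5852.

0.5852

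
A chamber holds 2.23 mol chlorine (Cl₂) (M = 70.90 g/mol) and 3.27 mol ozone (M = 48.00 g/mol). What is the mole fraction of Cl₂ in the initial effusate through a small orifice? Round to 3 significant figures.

Each component's effusion rate ∝ (its partial pressure)·(1/√M) ∝ n_i/√M_i.
So x_Cl₂ in the escaping gas = (n_Cl₂/√M_Cl₂) / Σ(n_i/√M_i)
= (2.23/√70.90) / (2.23/√70.90 + 3.27/√48.00) = 0.2648/(0.2648 + 0.4720) = 0.359.

0.359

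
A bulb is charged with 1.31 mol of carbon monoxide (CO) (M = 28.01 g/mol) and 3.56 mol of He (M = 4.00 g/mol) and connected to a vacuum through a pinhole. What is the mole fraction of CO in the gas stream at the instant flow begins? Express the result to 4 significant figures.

Effusion rate of each component ∝ n_i/√M_i (partial pressure × 1/√M).
So x_CO in the escaping gas = (n_CO/√M_CO) / Σ(n_i/√M_i)
= (1.31/√28.01) / (1.31/√28.01 + 3.56/√4.00) = 0.2475/(0.2475 + 1.780) = 0.1221.

0.1221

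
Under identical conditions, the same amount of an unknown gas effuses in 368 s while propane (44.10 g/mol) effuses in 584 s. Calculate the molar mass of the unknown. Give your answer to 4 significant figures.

Since effusion rate ∝ 1/√M, t_X/t_C₃H₈ = √(M_X/M_C₃H₈).
368/584 = 0.6301 = √(M_X/44.10)
M_X = 44.10 × 0.6301² = 44.10 × 0.3971 = 17.51 g/mol

17.51 g/mol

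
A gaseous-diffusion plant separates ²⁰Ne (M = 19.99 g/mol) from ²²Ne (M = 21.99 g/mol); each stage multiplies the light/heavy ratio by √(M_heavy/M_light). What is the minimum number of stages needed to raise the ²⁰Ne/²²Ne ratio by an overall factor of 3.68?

28

Single-stage factor α = √(21.99/19.99), so ln α = ½ ln(1.10005) = 0.04768.
Need α^N ≥ 3.68 ⇒ N ≥ ln(3.68) / ln α = 1.303 / 0.04768 = 27.33.
Minimum whole number of stages: N = 28.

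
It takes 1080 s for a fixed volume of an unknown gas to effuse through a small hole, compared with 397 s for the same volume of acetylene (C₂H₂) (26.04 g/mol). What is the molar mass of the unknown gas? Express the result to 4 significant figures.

192.7 g/mol

Graham's law gives t_X/t_C₂H₂ = √(M_X/M_C₂H₂).
1080/397 = 2.720 = √(M_X/26.04)
M_X = 26.04 × 2.720² = 26.04 × 7.401 = 192.7 g/mol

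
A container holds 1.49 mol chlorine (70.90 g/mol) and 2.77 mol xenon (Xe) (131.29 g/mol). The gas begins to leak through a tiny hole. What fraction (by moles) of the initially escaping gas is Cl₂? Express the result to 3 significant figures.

The effusion rate of species i is ∝ p_i/√M_i ∝ n_i/√M_i.
x_Cl₂(eff) = (n_Cl₂/√M_Cl₂) / (n_Cl₂/√M_Cl₂ + n_Xe/√M_Xe)
= (1.49/√70.90) / (1.49/√70.90 + 2.77/√131.29) = 0.1770/(0.1770 + 0.2417) = 0.423.

0.423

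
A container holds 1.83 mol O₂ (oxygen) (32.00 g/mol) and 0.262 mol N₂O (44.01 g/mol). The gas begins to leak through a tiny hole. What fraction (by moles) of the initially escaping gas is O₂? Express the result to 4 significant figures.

Rate_i ∝ x_i/√M_i (Graham's law weighted by mole fraction), so the effusate composition follows n_i/√M_i.
So x_O₂ in the escaping gas = (n_O₂/√M_O₂) / Σ(n_i/√M_i)
= (1.83/√32.00) / (1.83/√32.00 + 0.262/√44.01) = 0.3235/(0.3235 + 0.03949) = 0.8912.

0.8912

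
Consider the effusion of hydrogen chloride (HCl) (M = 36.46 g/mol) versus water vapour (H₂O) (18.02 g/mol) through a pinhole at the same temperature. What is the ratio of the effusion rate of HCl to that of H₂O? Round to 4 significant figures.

Graham's law gives rate_HCl/rate_H₂O = √(M_H₂O/M_HCl) = √(18.02/36.46) = √0.4942 = 0.7030.

0.7030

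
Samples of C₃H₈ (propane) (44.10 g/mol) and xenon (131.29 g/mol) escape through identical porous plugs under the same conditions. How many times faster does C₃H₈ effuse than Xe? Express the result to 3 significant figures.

By Graham's law, rate_C₃H₈/rate_Xe = √(M_Xe/M_C₃H₈) = √(131.29/44.10) = √2.977 = 1.73.

1.73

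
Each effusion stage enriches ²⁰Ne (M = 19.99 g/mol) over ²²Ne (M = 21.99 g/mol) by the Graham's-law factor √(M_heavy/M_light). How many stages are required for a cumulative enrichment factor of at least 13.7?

Single-stage factor α = √(21.99/19.99), so ln α = ½ ln(1.10005) = 0.04768.
Need α^N ≥ 13.7 ⇒ N ≥ ln(13.7) / ln α = 2.617 / 0.04768 = 54.90.
Minimum whole number of stages: N = 55.

55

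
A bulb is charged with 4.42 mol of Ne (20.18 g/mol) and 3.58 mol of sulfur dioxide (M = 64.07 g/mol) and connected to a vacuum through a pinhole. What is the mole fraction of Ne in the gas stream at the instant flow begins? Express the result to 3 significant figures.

Effusion rate of each component ∝ n_i/√M_i (partial pressure × 1/√M).
x_Ne(eff) = (n_Ne/√M_Ne) / (n_Ne/√M_Ne + n_SO₂/√M_SO₂)
= (4.42/√20.18) / (4.42/√20.18 + 3.58/√64.07) = 0.9839/(0.9839 + 0.4473) = 0.687.

0.687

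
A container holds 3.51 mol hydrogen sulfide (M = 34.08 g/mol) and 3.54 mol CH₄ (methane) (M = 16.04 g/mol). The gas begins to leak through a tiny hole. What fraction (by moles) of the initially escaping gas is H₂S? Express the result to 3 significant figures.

Effusion rate of each component ∝ n_i/√M_i (partial pressure × 1/√M).
So x_H₂S in the escaping gas = (n_H₂S/√M_H₂S) / Σ(n_i/√M_i)
= (3.51/√34.08) / (3.51/√34.08 + 3.54/√16.04) = 0.6013/(0.6013 + 0.8839) = 0.405.

0.405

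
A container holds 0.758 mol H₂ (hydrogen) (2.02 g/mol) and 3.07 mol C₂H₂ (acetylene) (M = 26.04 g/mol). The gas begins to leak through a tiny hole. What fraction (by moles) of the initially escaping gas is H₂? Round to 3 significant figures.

0.470

Effusion rate of each component ∝ n_i/√M_i (partial pressure × 1/√M).
x_H₂(eff) = (n_H₂/√M_H₂) / (n_H₂/√M_H₂ + n_C₂H₂/√M_C₂H₂)
= (0.758/√2.02) / (0.758/√2.02 + 3.07/√26.04) = 0.5333/(0.5333 + 0.6016) = 0.470.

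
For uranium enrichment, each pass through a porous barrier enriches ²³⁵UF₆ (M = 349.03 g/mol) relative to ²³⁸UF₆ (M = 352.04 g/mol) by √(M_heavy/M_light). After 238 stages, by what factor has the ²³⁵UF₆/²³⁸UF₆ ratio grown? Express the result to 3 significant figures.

The single-stage factor is √(M_heavy/M_light), so 238 stages give [√(352.04/349.03)]^238 = (352.04/349.03)^(238/2).
= 1.00862^119 = 2.78.

2.78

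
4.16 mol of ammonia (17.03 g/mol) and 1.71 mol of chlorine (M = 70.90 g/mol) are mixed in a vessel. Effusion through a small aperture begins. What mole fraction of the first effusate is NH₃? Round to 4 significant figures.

0.8323

Each component's effusion rate ∝ (its partial pressure)·(1/√M) ∝ n_i/√M_i.
Mole fraction of NH₃ in the effusate = (n_NH₃/√M_NH₃) / (n_NH₃/√M_NH₃ + n_Cl₂/√M_Cl₂)
= (4.16/√17.03) / (4.16/√17.03 + 1.71/√70.90) = 1.008/(1.008 + 0.2031) = 0.8323.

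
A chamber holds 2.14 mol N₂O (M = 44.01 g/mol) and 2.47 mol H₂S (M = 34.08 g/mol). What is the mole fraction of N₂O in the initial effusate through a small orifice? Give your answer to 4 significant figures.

0.4326

Rate_i ∝ x_i/√M_i (Graham's law weighted by mole fraction), so the effusate composition follows n_i/√M_i.
x_N₂O(eff) = (n_N₂O/√M_N₂O) / (n_N₂O/√M_N₂O + n_H₂S/√M_H₂S)
= (2.14/√44.01) / (2.14/√44.01 + 2.47/√34.08) = 0.3226/(0.3226 + 0.4231) = 0.4326.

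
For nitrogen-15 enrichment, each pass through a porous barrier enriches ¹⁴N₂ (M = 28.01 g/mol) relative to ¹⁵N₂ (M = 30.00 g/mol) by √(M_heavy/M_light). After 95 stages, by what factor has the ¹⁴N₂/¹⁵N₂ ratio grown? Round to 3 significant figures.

26.1

Each stage multiplies the ratio by α = √(30.00/28.01), so after 95 stages the overall factor is α^95 = (30.00/28.01)^(95/2).
= 1.07105^(95/2) = 26.1.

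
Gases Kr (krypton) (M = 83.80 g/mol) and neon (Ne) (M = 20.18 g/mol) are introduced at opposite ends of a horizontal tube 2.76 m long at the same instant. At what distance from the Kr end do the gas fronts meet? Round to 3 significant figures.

0.909 m

The fronts meet when d_Kr + d_Ne = L with d_Kr/d_Ne = √(M_Ne/M_Kr) (Graham's law). Here √(M_Ne/M_Kr) = √(20.18/83.80) = 0.4907.
With d_Kr + d_Ne = 2.76 m, d_Ne = 2.76/(1 + 0.4907) = 1.851 m.
d_Kr = 2.76 − 1.851 = 0.909 m.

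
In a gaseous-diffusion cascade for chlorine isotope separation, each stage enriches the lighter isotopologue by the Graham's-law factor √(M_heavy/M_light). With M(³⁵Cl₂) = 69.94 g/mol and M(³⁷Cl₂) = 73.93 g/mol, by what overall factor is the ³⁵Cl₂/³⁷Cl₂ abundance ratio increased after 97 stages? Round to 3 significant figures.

14.7

After 97 stages the ratio has grown by (√(73.93/69.94))^97 = (73.93/69.94)^(97/2).
= 1.05705^(97/2) = 14.7.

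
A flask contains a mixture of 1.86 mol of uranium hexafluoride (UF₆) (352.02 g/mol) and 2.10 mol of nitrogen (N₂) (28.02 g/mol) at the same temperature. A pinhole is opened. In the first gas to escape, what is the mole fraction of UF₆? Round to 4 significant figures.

0.1999

Rate_i ∝ x_i/√M_i (Graham's law weighted by mole fraction), so the effusate composition follows n_i/√M_i.
x_UF₆(eff) = (n_UF₆/√M_UF₆) / (n_UF₆/√M_UF₆ + n_N₂/√M_N₂)
= (1.86/√352.02) / (1.86/√352.02 + 2.10/√28.02) = 0.09914/(0.09914 + 0.3967) = 0.1999.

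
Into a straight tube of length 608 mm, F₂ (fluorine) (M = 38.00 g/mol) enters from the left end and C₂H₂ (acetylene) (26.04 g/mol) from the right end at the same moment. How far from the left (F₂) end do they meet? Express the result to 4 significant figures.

275.4 mm

In equal time, each gas travels a distance ∝ its rate ∝ 1/√M, so d_F₂/d_C₂H₂ = √(M_C₂H₂/M_F₂) = √(26.04/38.00) = 0.8278.
With d_F₂ + d_C₂H₂ = 608 mm, d_C₂H₂ = 608/(1 + 0.8278) = 332.6 mm.
d_F₂ = 608 − 332.6 = 275.4 mm.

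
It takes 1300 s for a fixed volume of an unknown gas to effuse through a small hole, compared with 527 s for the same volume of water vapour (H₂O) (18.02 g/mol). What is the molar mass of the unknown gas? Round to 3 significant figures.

110 g/mol

Using Graham's law: t_X/t_H₂O = √(M_X/M_H₂O).
1300/527 = 2.467 = √(M_X/18.02)
M_X = 18.02 × 2.467² = 18.02 × 6.085 = 110 g/mol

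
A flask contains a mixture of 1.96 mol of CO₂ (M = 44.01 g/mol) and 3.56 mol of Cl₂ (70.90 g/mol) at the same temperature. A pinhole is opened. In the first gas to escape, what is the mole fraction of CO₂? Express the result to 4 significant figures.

0.4113

Rate_i ∝ x_i/√M_i (Graham's law weighted by mole fraction), so the effusate composition follows n_i/√M_i.
Mole fraction of CO₂ in the effusate = (n_CO₂/√M_CO₂) / (n_CO₂/√M_CO₂ + n_Cl₂/√M_Cl₂)
= (1.96/√44.01) / (1.96/√44.01 + 3.56/√70.90) = 0.2954/(0.2954 + 0.4228) = 0.4113.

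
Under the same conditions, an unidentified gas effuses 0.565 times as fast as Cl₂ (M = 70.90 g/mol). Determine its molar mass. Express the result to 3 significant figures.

222 g/mol

Since effusion rate ∝ 1/√M, rate_X/rate_Cl₂ = √(M_Cl₂/M_X).
0.565 = √(70.90/M_X)
M_X = 70.90 / 0.565² = 70.90 / 0.3192 = 222 g/mol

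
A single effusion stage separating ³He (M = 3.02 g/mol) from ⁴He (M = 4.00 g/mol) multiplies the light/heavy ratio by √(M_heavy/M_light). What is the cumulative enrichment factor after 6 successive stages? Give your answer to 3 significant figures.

2.32

Overall factor = α^6 with α = √(4.00/3.02), i.e. (4.00/3.02)^(6/2).
= 1.32450^3 = 2.32.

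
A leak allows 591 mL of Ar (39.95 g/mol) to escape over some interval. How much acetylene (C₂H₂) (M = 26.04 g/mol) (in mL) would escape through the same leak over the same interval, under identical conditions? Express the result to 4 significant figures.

732.0 mL

Graham's law gives rate_C₂H₂/rate_Ar = √(M_Ar/M_C₂H₂) = √(39.95/26.04) = √1.534 = 1.239.
So the volume for C₂H₂ is 591 × 1.239 = 732.0 mL.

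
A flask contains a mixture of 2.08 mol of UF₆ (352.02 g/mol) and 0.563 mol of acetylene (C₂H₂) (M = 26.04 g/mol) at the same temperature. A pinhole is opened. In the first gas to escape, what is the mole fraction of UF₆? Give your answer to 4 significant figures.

0.5012

Each component's effusion rate ∝ (its partial pressure)·(1/√M) ∝ n_i/√M_i.
So x_UF₆ in the escaping gas = (n_UF₆/√M_UF₆) / Σ(n_i/√M_i)
= (2.08/√352.02) / (2.08/√352.02 + 0.563/√26.04) = 0.1109/(0.1109 + 0.1103) = 0.5012.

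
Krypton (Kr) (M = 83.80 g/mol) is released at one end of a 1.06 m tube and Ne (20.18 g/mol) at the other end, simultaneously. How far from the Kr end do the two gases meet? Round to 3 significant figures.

0.349 m

In equal time, each gas travels a distance ∝ its rate ∝ 1/√M, so d_Kr/d_Ne = √(M_Ne/M_Kr) = √(20.18/83.80) = 0.4907.
With d_Kr + d_Ne = 1.06 m, d_Ne = 1.06/(1 + 0.4907) = 0.7111 m.
d_Kr = 1.06 − 0.7111 = 0.349 m.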